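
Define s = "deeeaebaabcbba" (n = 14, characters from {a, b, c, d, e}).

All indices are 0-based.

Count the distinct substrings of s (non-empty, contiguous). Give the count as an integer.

rank→(start, suffix):
  0 → (13, 'a')
  1 → (7, 'aabcbba')
  2 → (8, 'abcbba')
  3 → (4, 'aebaabcbba')
  4 → (12, 'ba')
  5 → (6, 'baabcbba')
  6 → (11, 'bba')
  7 → (9, 'bcbba')
  8 → (10, 'cbba')
  9 → (0, 'deeeaebaabcbba')
  10 → (3, 'eaebaabcbba')
  11 → (5, 'ebaabcbba')
  12 → (2, 'eeaebaabcbba')
  13 → (1, 'eeeaebaabcbba')

SA = [13, 7, 8, 4, 12, 6, 11, 9, 10, 0, 3, 5, 2, 1]
rank  pair      lcp
   1  s[13:],s[7:]  1  'a'
   2  s[7:],s[8:]  1  'a'
   3  s[8:],s[4:]  1  'a'
   4  s[4:],s[12:]  0  ''
   5  s[12:],s[6:]  2  'ba'
   6  s[6:],s[11:]  1  'b'
   7  s[11:],s[9:]  1  'b'
   8  s[9:],s[10:]  0  ''
   9  s[10:],s[0:]  0  ''
  10  s[0:],s[3:]  0  ''
  11  s[3:],s[5:]  1  'e'
  12  s[5:],s[2:]  1  'e'
  13  s[2:],s[1:]  2  'ee'

n(n+1)/2 = 14·15/2 = 105
Σ LCP = 0 + 1 + 1 + 1 + 0 + 2 + 1 + 1 + 0 + 0 + 0 + 1 + 1 + 2 = 11
distinct = 105 − 11 = 94

94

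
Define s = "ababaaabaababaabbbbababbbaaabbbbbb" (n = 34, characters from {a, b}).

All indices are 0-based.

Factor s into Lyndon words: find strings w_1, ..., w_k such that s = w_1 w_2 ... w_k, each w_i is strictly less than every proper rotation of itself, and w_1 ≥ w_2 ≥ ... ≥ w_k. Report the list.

["ab", "ab", "aaabaababaabbbbababbbaaabbbbbb"]

emit factor 1: 'ab' (i=0, period=2)
emit factor 2: 'ab' (i=2, period=2)
emit factor 3: 'aaabaababaabbbbababbbaaabbbbbb' (i=4, period=30)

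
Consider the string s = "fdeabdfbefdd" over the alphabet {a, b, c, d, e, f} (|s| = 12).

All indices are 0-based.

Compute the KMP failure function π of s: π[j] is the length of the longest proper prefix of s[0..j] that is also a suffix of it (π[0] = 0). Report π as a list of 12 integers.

[0, 0, 0, 0, 0, 0, 1, 0, 0, 1, 2, 0]

π[0] = 0
j=1 s[j]='d': π[1]=0 (border '')
j=2 s[j]='e': π[2]=0 (border '')
j=3 s[j]='a': π[3]=0 (border '')
j=4 s[j]='b': π[4]=0 (border '')
j=5 s[j]='d': π[5]=0 (border '')
j=6 s[j]='f': π[6]=1 (border 'f')
j=7 s[j]='b': k: 1→0; π[7]=0 (border '')
j=8 s[j]='e': π[8]=0 (border '')
j=9 s[j]='f': π[9]=1 (border 'f')
j=10 s[j]='d': π[10]=2 (border 'fd')
j=11 s[j]='d': k: 2→0; π[11]=0 (border '')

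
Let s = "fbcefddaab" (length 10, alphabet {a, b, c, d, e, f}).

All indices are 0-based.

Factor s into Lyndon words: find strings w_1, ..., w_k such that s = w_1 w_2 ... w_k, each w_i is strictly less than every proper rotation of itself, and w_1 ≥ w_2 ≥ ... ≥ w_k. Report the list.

emit factor 1: 'f' (i=0, period=1)
emit factor 2: 'bcefdd' (i=1, period=6)
emit factor 3: 'aab' (i=7, period=3)

["f", "bcefdd", "aab"]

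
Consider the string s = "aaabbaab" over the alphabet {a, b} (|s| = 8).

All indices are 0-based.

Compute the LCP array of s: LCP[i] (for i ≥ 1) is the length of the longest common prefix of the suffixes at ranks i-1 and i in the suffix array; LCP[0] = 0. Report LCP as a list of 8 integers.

sorted suffixes:
  #0 SA[0]=0  'aaabbaab'
  #1 SA[1]=5  'aab'
  #2 SA[2]=1  'aabbaab'
  #3 SA[3]=6  'ab'
  #4 SA[4]=2  'abbaab'
  #5 SA[5]=7  'b'
  #6 SA[6]=4  'baab'
  #7 SA[7]=3  'bbaab'

SA = [0, 5, 1, 6, 2, 7, 4, 3]
i: (SA[i-1],SA[i]) lcp shared
  1: (0,5) 2 'aa'
  2: (5,1) 3 'aab'
  3: (1,6) 1 'a'
  4: (6,2) 2 'ab'
  5: (2,7) 0 ''
  6: (7,4) 1 'b'
  7: (4,3) 1 'b'

[0, 2, 3, 1, 2, 0, 1, 1]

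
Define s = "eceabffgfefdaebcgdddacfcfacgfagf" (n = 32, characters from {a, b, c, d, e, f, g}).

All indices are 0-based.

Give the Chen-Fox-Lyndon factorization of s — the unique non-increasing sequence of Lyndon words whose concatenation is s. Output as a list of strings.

emit factor 1: 'e' (i=0, period=1)
emit factor 2: 'ce' (i=1, period=2)
emit factor 3: 'abffgfefdaebcgdddacfcfacgfagf' (i=3, period=29)

["e", "ce", "abffgfefdaebcgdddacfcfacgfagf"]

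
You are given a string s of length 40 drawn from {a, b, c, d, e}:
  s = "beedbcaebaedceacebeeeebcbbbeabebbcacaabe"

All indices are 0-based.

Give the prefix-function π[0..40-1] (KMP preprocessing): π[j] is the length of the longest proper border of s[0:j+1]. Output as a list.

[0, 0, 0, 0, 1, 0, 0, 0, 1, 0, 0, 0, 0, 0, 0, 0, 0, 1, 2, 3, 0, 0, 1, 0, 1, 1, 1, 2, 0, 1, 2, 1, 1, 0, 0, 0, 0, 0, 1, 2]

π[0] = 0
j=1 s[j]='e': π[1]=0 (border '')
j=2 s[j]='e': π[2]=0 (border '')
j=3 s[j]='d': π[3]=0 (border '')
j=4 s[j]='b': π[4]=1 (border 'b')
j=5 s[j]='c': k: 1→0; π[5]=0 (border '')
j=6 s[j]='a': π[6]=0 (border '')
j=7 s[j]='e': π[7]=0 (border '')
j=8 s[j]='b': π[8]=1 (border 'b')
j=9 s[j]='a': k: 1→0; π[9]=0 (border '')
j=10 s[j]='e': π[10]=0 (border '')
j=11 s[j]='d': π[11]=0 (border '')
j=12 s[j]='c': π[12]=0 (border '')
j=13 s[j]='e': π[13]=0 (border '')
j=14 s[j]='a': π[14]=0 (border '')
j=15 s[j]='c': π[15]=0 (border '')
j=16 s[j]='e': π[16]=0 (border '')
j=17 s[j]='b': π[17]=1 (border 'b')
j=18 s[j]='e': π[18]=2 (border 'be')
j=19 s[j]='e': π[19]=3 (border 'bee')
j=20 s[j]='e': k: 3→0; π[20]=0 (border '')
j=21 s[j]='e': π[21]=0 (border '')
j=22 s[j]='b': π[22]=1 (border 'b')
j=23 s[j]='c': k: 1→0; π[23]=0 (border '')
j=24 s[j]='b': π[24]=1 (border 'b')
j=25 s[j]='b': k: 1→0; π[25]=1 (border 'b')
j=26 s[j]='b': k: 1→0; π[26]=1 (border 'b')
j=27 s[j]='e': π[27]=2 (border 'be')
j=28 s[j]='a': k: 2→0; π[28]=0 (border '')
j=29 s[j]='b': π[29]=1 (border 'b')
j=30 s[j]='e': π[30]=2 (border 'be')
j=31 s[j]='b': k: 2→0; π[31]=1 (border 'b')
j=32 s[j]='b': k: 1→0; π[32]=1 (border 'b')
j=33 s[j]='c': k: 1→0; π[33]=0 (border '')
j=34 s[j]='a': π[34]=0 (border '')
j=35 s[j]='c': π[35]=0 (border '')
j=36 s[j]='a': π[36]=0 (border '')
j=37 s[j]='a': π[37]=0 (border '')
j=38 s[j]='b': π[38]=1 (border 'b')
j=39 s[j]='e': π[39]=2 (border 'be')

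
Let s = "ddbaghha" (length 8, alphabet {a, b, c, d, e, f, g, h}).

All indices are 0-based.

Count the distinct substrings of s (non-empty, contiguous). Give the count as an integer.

33

sorted suffixes:
  #0 SA[0]=7  'a'
  #1 SA[1]=3  'aghha'
  #2 SA[2]=2  'baghha'
  #3 SA[3]=1  'dbaghha'
  #4 SA[4]=0  'ddbaghha'
  #5 SA[5]=4  'ghha'
  #6 SA[6]=6  'ha'
  #7 SA[7]=5  'hha'

SA = [7, 3, 2, 1, 0, 4, 6, 5]
i: (SA[i-1],SA[i]) lcp shared
  1: (7,3) 1 'a'
  2: (3,2) 0 ''
  3: (2,1) 0 ''
  4: (1,0) 1 'd'
  5: (0,4) 0 ''
  6: (4,6) 0 ''
  7: (6,5) 1 'h'

n(n+1)/2 = 8·9/2 = 36
Σ LCP = 0 + 1 + 0 + 0 + 1 + 0 + 0 + 1 = 3
distinct = 36 − 3 = 33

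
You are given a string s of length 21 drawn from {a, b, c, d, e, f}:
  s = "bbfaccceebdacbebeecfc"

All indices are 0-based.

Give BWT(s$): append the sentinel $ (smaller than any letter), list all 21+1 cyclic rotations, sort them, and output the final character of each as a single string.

cdf$ecebfaaccebebecbbc

rank  rotation                last
    0  $bbfaccceebdacbebeecfc  c
    1  acbebeecfc$bbfaccceebd  d
    2  accceebdacbebeecfc$bbf  f
    3  bbfaccceebdacbebeecfc$  $
    4  bdacbebeecfc$bbfacccee  e
    5  bebeecfc$bbfaccceebdac  c
    6  beecfc$bbfaccceebdacbe  e
    7  bfaccceebdacbebeecfc$b  b
    8  c$bbfaccceebdacbebeecf  f
    9  cbebeecfc$bbfaccceebda  a
   10  ccceebdacbebeecfc$bbfa  a
   11  cceebdacbebeecfc$bbfac  c
   12  ceebdacbebeecfc$bbfacc  c
   13  cfc$bbfaccceebdacbebee  e
   14  dacbebeecfc$bbfaccceeb  b
   15  ebdacbebeecfc$bbfaccce  e
   16  ebeecfc$bbfaccceebdacb  b
   17  ecfc$bbfaccceebdacbebe  e
   18  eebdacbebeecfc$bbfaccc  c
   19  eecfc$bbfaccceebdacbeb  b
   20  faccceebdacbebeecfc$bb  b
   21  fc$bbfaccceebdacbebeec  c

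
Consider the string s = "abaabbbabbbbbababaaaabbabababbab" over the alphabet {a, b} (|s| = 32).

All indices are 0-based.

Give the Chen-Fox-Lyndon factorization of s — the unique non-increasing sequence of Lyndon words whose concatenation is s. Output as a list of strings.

emit factor 1: 'ab' (i=0, period=2)
emit factor 2: 'aabbbabbbbbabab' (i=2, period=15)
emit factor 3: 'aaaabbabababbab' (i=17, period=15)

["ab", "aabbbabbbbbabab", "aaaabbabababbab"]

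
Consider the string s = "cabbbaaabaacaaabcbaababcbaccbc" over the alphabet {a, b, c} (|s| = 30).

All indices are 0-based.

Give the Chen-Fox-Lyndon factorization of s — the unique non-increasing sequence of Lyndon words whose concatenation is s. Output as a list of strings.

emit factor 1: 'c' (i=0, period=1)
emit factor 2: 'abbb' (i=1, period=4)
emit factor 3: 'aaabaacaaabcbaababcbaccbc' (i=5, period=25)

["c", "abbb", "aaabaacaaabcbaababcbaccbc"]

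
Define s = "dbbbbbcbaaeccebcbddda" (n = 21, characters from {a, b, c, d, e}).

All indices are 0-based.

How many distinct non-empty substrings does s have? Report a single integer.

rank→(start, suffix):
  0 → (20, 'a')
  1 → (8, 'aaeccebcbddda')
  2 → (9, 'aeccebcbddda')
  3 → (7, 'baaeccebcbddda')
  4 → (1, 'bbbbbcbaaeccebcbddda')
  5 → (2, 'bbbbcbaaeccebcbddda')
  6 → (3, 'bbbcbaaeccebcbddda')
  7 → (4, 'bbcbaaeccebcbddda')
  8 → (5, 'bcbaaeccebcbddda')
  9 → (14, 'bcbddda')
  10 → (16, 'bddda')
  11 → (6, 'cbaaeccebcbddda')
  12 → (15, 'cbddda')
  13 → (11, 'ccebcbddda')
  14 → (12, 'cebcbddda')
  15 → (19, 'da')
  16 → (0, 'dbbbbbcbaaeccebcbddda')
  17 → (18, 'dda')
  18 → (17, 'ddda')
  19 → (13, 'ebcbddda')
  20 → (10, 'eccebcbddda')

SA = [20, 8, 9, 7, 1, 2, 3, 4, 5, 14, 16, 6, 15, 11, 12, 19, 0, 18, 17, 13, 10]
i: (SA[i-1],SA[i]) lcp shared
  1: (20,8) 1 'a'
  2: (8,9) 1 'a'
  3: (9,7) 0 ''
  4: (7,1) 1 'b'
  5: (1,2) 4 'bbbb'
  6: (2,3) 3 'bbb'
  7: (3,4) 2 'bb'
  8: (4,5) 1 'b'
  9: (5,14) 3 'bcb'
  10: (14,16) 1 'b'
  11: (16,6) 0 ''
  12: (6,15) 2 'cb'
  13: (15,11) 1 'c'
  14: (11,12) 1 'c'
  15: (12,19) 0 ''
  16: (19,0) 1 'd'
  17: (0,18) 1 'd'
  18: (18,17) 2 'dd'
  19: (17,13) 0 ''
  20: (13,10) 1 'e'

n(n+1)/2 = 21·22/2 = 231
Σ LCP = 0 + 1 + 1 + 0 + 1 + 4 + 3 + 2 + 1 + 3 + 1 + 0 + 2 + 1 + 1 + 0 + 1 + 1 + 2 + 0 + 1 = 26
distinct = 231 − 26 = 205

205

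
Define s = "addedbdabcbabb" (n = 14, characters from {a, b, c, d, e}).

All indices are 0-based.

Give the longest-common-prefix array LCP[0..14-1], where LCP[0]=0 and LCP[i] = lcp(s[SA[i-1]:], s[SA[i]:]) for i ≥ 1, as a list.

[0, 2, 1, 0, 1, 1, 1, 1, 0, 0, 1, 1, 1, 0]

rank | idx | suffix
   0 |  11 | abb
   1 |   7 | abcbabb
   2 |   0 | addedbdabcbabb
   3 |  13 | b
   4 |  10 | babb
   5 |  12 | bb
   6 |   8 | bcbabb
   7 |   5 | bdabcbabb
   8 |   9 | cbabb
   9 |   6 | dabcbabb
  10 |   4 | dbdabcbabb
  11 |   1 | ddedbdabcbabb
  12 |   2 | dedbdabcbabb
  13 |   3 | edbdabcbabb

SA = [11, 7, 0, 13, 10, 12, 8, 5, 9, 6, 4, 1, 2, 3]
i: (SA[i-1],SA[i]) lcp shared
  1: (11,7) 2 'ab'
  2: (7,0) 1 'a'
  3: (0,13) 0 ''
  4: (13,10) 1 'b'
  5: (10,12) 1 'b'
  6: (12,8) 1 'b'
  7: (8,5) 1 'b'
  8: (5,9) 0 ''
  9: (9,6) 0 ''
  10: (6,4) 1 'd'
  11: (4,1) 1 'd'
  12: (1,2) 1 'd'
  13: (2,3) 0 ''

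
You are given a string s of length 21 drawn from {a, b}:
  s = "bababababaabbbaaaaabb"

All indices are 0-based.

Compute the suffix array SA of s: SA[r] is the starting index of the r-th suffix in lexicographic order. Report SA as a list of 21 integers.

[14, 15, 16, 17, 9, 7, 5, 3, 1, 18, 10, 20, 13, 8, 6, 4, 2, 0, 19, 12, 11]

rank→(start, suffix):
  0 → (14, 'aaaaabb')
  1 → (15, 'aaaabb')
  2 → (16, 'aaabb')
  3 → (17, 'aabb')
  4 → (9, 'aabbbaaaaabb')
  5 → (7, 'abaabbbaaaaabb')
  6 → (5, 'ababaabbbaaaaabb')
  7 → (3, 'abababaabbbaaaaabb')
  8 → (1, 'ababababaabbbaaaaabb')
  9 → (18, 'abb')
  10 → (10, 'abbbaaaaabb')
  11 → (20, 'b')
  12 → (13, 'baaaaabb')
  13 → (8, 'baabbbaaaaabb')
  14 → (6, 'babaabbbaaaaabb')
  15 → (4, 'bababaabbbaaaaabb')
  16 → (2, 'babababaabbbaaaaabb')
  17 → (0, 'bababababaabbbaaaaabb')
  18 → (19, 'bb')
  19 → (12, 'bbaaaaabb')
  20 → (11, 'bbbaaaaabb')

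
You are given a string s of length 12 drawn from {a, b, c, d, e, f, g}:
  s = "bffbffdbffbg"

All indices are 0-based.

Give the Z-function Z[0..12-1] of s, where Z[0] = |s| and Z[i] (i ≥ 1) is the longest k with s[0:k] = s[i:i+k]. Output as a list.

[12, 0, 0, 3, 0, 0, 0, 4, 0, 0, 1, 0]

Z[0]=12
i=1: i≥r, start 0; Z[1]=0
i=2: i≥r, start 0; Z[2]=0
i=3: i≥r, start 0; Z[3]=3 scan→box=[3,6)
i=4: min(r-i=2, Z[1]=0)=0; Z[4]=0
i=5: min(r-i=1, Z[2]=0)=0; Z[5]=0
i=6: i≥r, start 0; Z[6]=0
i=7: i≥r, start 0; Z[7]=4 scan→box=[7,11)
i=8: min(r-i=3, Z[1]=0)=0; Z[8]=0
i=9: min(r-i=2, Z[2]=0)=0; Z[9]=0
i=10: min(r-i=1, Z[3]=3)=1; Z[10]=1
i=11: i≥r, start 0; Z[11]=0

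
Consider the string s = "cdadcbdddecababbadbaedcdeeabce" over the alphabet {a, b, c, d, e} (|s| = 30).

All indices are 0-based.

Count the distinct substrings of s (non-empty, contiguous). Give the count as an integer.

431

rank→(start, suffix):
  0 → (11, 'ababbadbaedcdeeabce')
  1 → (13, 'abbadbaedcdeeabce')
  2 → (26, 'abce')
  3 → (16, 'adbaedcdeeabce')
  4 → (2, 'adcbdddecababbadbaedcdeeabce')
  5 → (19, 'aedcdeeabce')
  6 → (12, 'babbadbaedcdeeabce')
  7 → (15, 'badbaedcdeeabce')
  8 → (18, 'baedcdeeabce')
  9 → (14, 'bbadbaedcdeeabce')
  10 → (27, 'bce')
  11 → (5, 'bdddecababbadbaedcdeeabce')
  12 → (10, 'cababbadbaedcdeeabce')
  13 → (4, 'cbdddecababbadbaedcdeeabce')
  14 → (0, 'cdadcbdddecababbadbaedcdeeabce')
  15 → (22, 'cdeeabce')
  16 → (28, 'ce')
  17 → (1, 'dadcbdddecababbadbaedcdeeabce')
  18 → (17, 'dbaedcdeeabce')
  19 → (3, 'dcbdddecababbadbaedcdeeabce')
  20 → (21, 'dcdeeabce')
  21 → (6, 'dddecababbadbaedcdeeabce')
  22 → (7, 'ddecababbadbaedcdeeabce')
  23 → (8, 'decababbadbaedcdeeabce')
  24 → (23, 'deeabce')
  25 → (29, 'e')
  26 → (25, 'eabce')
  27 → (9, 'ecababbadbaedcdeeabce')
  28 → (20, 'edcdeeabce')
  29 → (24, 'eeabce')

SA = [11, 13, 26, 16, 2, 19, 12, 15, 18, 14, 27, 5, 10, 4, 0, 22, 28, 1, 17, 3, 21, 6, 7, 8, 23, 29, 25, 9, 20, 24]
i: (SA[i-1],SA[i]) lcp shared
  1: (11,13) 2 'ab'
  2: (13,26) 2 'ab'
  3: (26,16) 1 'a'
  4: (16,2) 2 'ad'
  5: (2,19) 1 'a'
  6: (19,12) 0 ''
  7: (12,15) 2 'ba'
  8: (15,18) 2 'ba'
  9: (18,14) 1 'b'
  10: (14,27) 1 'b'
  11: (27,5) 1 'b'
  12: (5,10) 0 ''
  13: (10,4) 1 'c'
  14: (4,0) 1 'c'
  15: (0,22) 2 'cd'
  16: (22,28) 1 'c'
  17: (28,1) 0 ''
  18: (1,17) 1 'd'
  19: (17,3) 1 'd'
  20: (3,21) 2 'dc'
  21: (21,6) 1 'd'
  22: (6,7) 2 'dd'
  23: (7,8) 1 'd'
  24: (8,23) 2 'de'
  25: (23,29) 0 ''
  26: (29,25) 1 'e'
  27: (25,9) 1 'e'
  28: (9,20) 1 'e'
  29: (20,24) 1 'e'

n(n+1)/2 = 30·31/2 = 465
Σ LCP = 0 + 2 + 2 + 1 + 2 + 1 + 0 + 2 + 2 + 1 + 1 + 1 + 0 + 1 + 1 + 2 + 1 + 0 + 1 + 1 + 2 + 1 + 2 + 1 + 2 + 0 + 1 + 1 + 1 + 1 = 34
distinct = 465 − 34 = 431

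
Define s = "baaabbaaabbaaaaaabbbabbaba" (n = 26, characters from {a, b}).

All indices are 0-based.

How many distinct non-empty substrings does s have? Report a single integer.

261

rank | idx | suffix
   0 |  25 | a
   1 |  11 | aaaaaabbbabbaba
   2 |  12 | aaaaabbbabbaba
   3 |  13 | aaaabbbabbaba
   4 |   6 | aaabbaaaaaabbbabbaba
   5 |   1 | aaabbaaabbaaaaaabbbabbaba
   6 |  14 | aaabbbabbaba
   7 |   7 | aabbaaaaaabbbabbaba
   8 |   2 | aabbaaabbaaaaaabbbabbaba
   9 |  15 | aabbbabbaba
  10 |  23 | aba
  11 |   8 | abbaaaaaabbbabbaba
  12 |   3 | abbaaabbaaaaaabbbabbaba
  13 |  20 | abbaba
  14 |  16 | abbbabbaba
  15 |  24 | ba
  16 |  10 | baaaaaabbbabbaba
  17 |   5 | baaabbaaaaaabbbabbaba
  18 |   0 | baaabbaaabbaaaaaabbbabbaba
  19 |  22 | baba
  20 |  19 | babbaba
  21 |   9 | bbaaaaaabbbabbaba
  22 |   4 | bbaaabbaaaaaabbbabbaba
  23 |  21 | bbaba
  24 |  18 | bbabbaba
  25 |  17 | bbbabbaba

SA = [25, 11, 12, 13, 6, 1, 14, 7, 2, 15, 23, 8, 3, 20, 16, 24, 10, 5, 0, 22, 19, 9, 4, 21, 18, 17]
[i] adj suffixes → lcp
  [1] 25/11 → 1 ('a')
  [2] 11/12 → 5 ('aaaaa')
  [3] 12/13 → 4 ('aaaa')
  [4] 13/6 → 3 ('aaa')
  [5] 6/1 → 8 ('aaabbaaa')
  [6] 1/14 → 5 ('aaabb')
  [7] 14/7 → 2 ('aa')
  [8] 7/2 → 7 ('aabbaaa')
  [9] 2/15 → 4 ('aabb')
  [10] 15/23 → 1 ('a')
  [11] 23/8 → 2 ('ab')
  [12] 8/3 → 6 ('abbaaa')
  [13] 3/20 → 4 ('abba')
  [14] 20/16 → 3 ('abb')
  [15] 16/24 → 0 ('')
  [16] 24/10 → 2 ('ba')
  [17] 10/5 → 4 ('baaa')
  [18] 5/0 → 9 ('baaabbaaa')
  [19] 0/22 → 2 ('ba')
  [20] 22/19 → 3 ('bab')
  [21] 19/9 → 1 ('b')
  [22] 9/4 → 5 ('bbaaa')
  [23] 4/21 → 3 ('bba')
  [24] 21/18 → 4 ('bbab')
  [25] 18/17 → 2 ('bb')

n(n+1)/2 = 26·27/2 = 351
Σ LCP = 0 + 1 + 5 + 4 + 3 + 8 + 5 + 2 + 7 + 4 + 1 + 2 + 6 + 4 + 3 + 0 + 2 + 4 + 9 + 2 + 3 + 1 + 5 + 3 + 4 + 2 = 90
distinct = 351 − 90 = 261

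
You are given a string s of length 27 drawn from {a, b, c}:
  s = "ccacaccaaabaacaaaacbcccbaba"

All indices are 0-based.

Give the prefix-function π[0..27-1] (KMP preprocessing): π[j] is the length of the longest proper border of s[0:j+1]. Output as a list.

π[0] = 0
j=1 s[j]='c': π[1]=1 (border 'c')
j=2 s[j]='a': k: 1→0; π[2]=0 (border '')
j=3 s[j]='c': π[3]=1 (border 'c')
j=4 s[j]='a': k: 1→0; π[4]=0 (border '')
j=5 s[j]='c': π[5]=1 (border 'c')
j=6 s[j]='c': π[6]=2 (border 'cc')
j=7 s[j]='a': π[7]=3 (border 'cca')
j=8 s[j]='a': k: 3→0; π[8]=0 (border '')
j=9 s[j]='a': π[9]=0 (border '')
j=10 s[j]='b': π[10]=0 (border '')
j=11 s[j]='a': π[11]=0 (border '')
j=12 s[j]='a': π[12]=0 (border '')
j=13 s[j]='c': π[13]=1 (border 'c')
j=14 s[j]='a': k: 1→0; π[14]=0 (border '')
j=15 s[j]='a': π[15]=0 (border '')
j=16 s[j]='a': π[16]=0 (border '')
j=17 s[j]='a': π[17]=0 (border '')
j=18 s[j]='c': π[18]=1 (border 'c')
j=19 s[j]='b': k: 1→0; π[19]=0 (border '')
j=20 s[j]='c': π[20]=1 (border 'c')
j=21 s[j]='c': π[21]=2 (border 'cc')
j=22 s[j]='c': k: 2→1; π[22]=2 (border 'cc')
j=23 s[j]='b': k: 2→1→0; π[23]=0 (border '')
j=24 s[j]='a': π[24]=0 (border '')
j=25 s[j]='b': π[25]=0 (border '')
j=26 s[j]='a': π[26]=0 (border '')

[0, 1, 0, 1, 0, 1, 2, 3, 0, 0, 0, 0, 0, 1, 0, 0, 0, 0, 1, 0, 1, 2, 2, 0, 0, 0, 0]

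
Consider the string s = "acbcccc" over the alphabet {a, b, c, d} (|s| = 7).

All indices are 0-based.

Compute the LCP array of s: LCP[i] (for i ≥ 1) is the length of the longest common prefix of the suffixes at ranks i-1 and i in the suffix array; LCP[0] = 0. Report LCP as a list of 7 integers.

[0, 0, 0, 1, 1, 2, 3]

sorted suffixes:
  #0 SA[0]=0  'acbcccc'
  #1 SA[1]=2  'bcccc'
  #2 SA[2]=6  'c'
  #3 SA[3]=1  'cbcccc'
  #4 SA[4]=5  'cc'
  #5 SA[5]=4  'ccc'
  #6 SA[6]=3  'cccc'

SA = [0, 2, 6, 1, 5, 4, 3]
[i] adj suffixes → lcp
  [1] 0/2 → 0 ('')
  [2] 2/6 → 0 ('')
  [3] 6/1 → 1 ('c')
  [4] 1/5 → 1 ('c')
  [5] 5/4 → 2 ('cc')
  [6] 4/3 → 3 ('ccc')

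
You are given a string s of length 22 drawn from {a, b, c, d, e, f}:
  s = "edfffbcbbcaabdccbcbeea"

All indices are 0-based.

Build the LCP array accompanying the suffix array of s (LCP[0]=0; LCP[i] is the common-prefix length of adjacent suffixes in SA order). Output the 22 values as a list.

sorted suffixes:
  #0 SA[0]=21  'a'
  #1 SA[1]=10  'aabdccbcbeea'
  #2 SA[2]=11  'abdccbcbeea'
  #3 SA[3]=7  'bbcaabdccbcbeea'
  #4 SA[4]=8  'bcaabdccbcbeea'
  #5 SA[5]=5  'bcbbcaabdccbcbeea'
  #6 SA[6]=16  'bcbeea'
  #7 SA[7]=12  'bdccbcbeea'
  #8 SA[8]=18  'beea'
  #9 SA[9]=9  'caabdccbcbeea'
  #10 SA[10]=6  'cbbcaabdccbcbeea'
  #11 SA[11]=15  'cbcbeea'
  #12 SA[12]=17  'cbeea'
  #13 SA[13]=14  'ccbcbeea'
  #14 SA[14]=13  'dccbcbeea'
  #15 SA[15]=1  'dfffbcbbcaabdccbcbeea'
  #16 SA[16]=20  'ea'
  #17 SA[17]=0  'edfffbcbbcaabdccbcbeea'
  #18 SA[18]=19  'eea'
  #19 SA[19]=4  'fbcbbcaabdccbcbeea'
  #20 SA[20]=3  'ffbcbbcaabdccbcbeea'
  #21 SA[21]=2  'fffbcbbcaabdccbcbeea'

SA = [21, 10, 11, 7, 8, 5, 16, 12, 18, 9, 6, 15, 17, 14, 13, 1, 20, 0, 19, 4, 3, 2]
i: (SA[i-1],SA[i]) lcp shared
  1: (21,10) 1 'a'
  2: (10,11) 1 'a'
  3: (11,7) 0 ''
  4: (7,8) 1 'b'
  5: (8,5) 2 'bc'
  6: (5,16) 3 'bcb'
  7: (16,12) 1 'b'
  8: (12,18) 1 'b'
  9: (18,9) 0 ''
  10: (9,6) 1 'c'
  11: (6,15) 2 'cb'
  12: (15,17) 2 'cb'
  13: (17,14) 1 'c'
  14: (14,13) 0 ''
  15: (13,1) 1 'd'
  16: (1,20) 0 ''
  17: (20,0) 1 'e'
  18: (0,19) 1 'e'
  19: (19,4) 0 ''
  20: (4,3) 1 'f'
  21: (3,2) 2 'ff'

[0, 1, 1, 0, 1, 2, 3, 1, 1, 0, 1, 2, 2, 1, 0, 1, 0, 1, 1, 0, 1, 2]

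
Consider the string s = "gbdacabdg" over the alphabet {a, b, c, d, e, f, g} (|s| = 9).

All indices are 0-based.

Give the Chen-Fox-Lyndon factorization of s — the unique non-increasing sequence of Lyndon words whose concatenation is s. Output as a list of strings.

emit factor 1: 'g' (i=0, period=1)
emit factor 2: 'bd' (i=1, period=2)
emit factor 3: 'ac' (i=3, period=2)
emit factor 4: 'abdg' (i=5, period=4)

["g", "bd", "ac", "abdg"]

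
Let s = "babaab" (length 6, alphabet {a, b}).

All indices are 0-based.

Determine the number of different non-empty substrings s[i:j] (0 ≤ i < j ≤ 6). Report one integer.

sorted suffixes:
  #0 SA[0]=3  'aab'
  #1 SA[1]=4  'ab'
  #2 SA[2]=1  'abaab'
  #3 SA[3]=5  'b'
  #4 SA[4]=2  'baab'
  #5 SA[5]=0  'babaab'

SA = [3, 4, 1, 5, 2, 0]
i: (SA[i-1],SA[i]) lcp shared
  1: (3,4) 1 'a'
  2: (4,1) 2 'ab'
  3: (1,5) 0 ''
  4: (5,2) 1 'b'
  5: (2,0) 2 'ba'

n(n+1)/2 = 6·7/2 = 21
Σ LCP = 0 + 1 + 2 + 0 + 1 + 2 = 6
distinct = 21 − 6 = 15

15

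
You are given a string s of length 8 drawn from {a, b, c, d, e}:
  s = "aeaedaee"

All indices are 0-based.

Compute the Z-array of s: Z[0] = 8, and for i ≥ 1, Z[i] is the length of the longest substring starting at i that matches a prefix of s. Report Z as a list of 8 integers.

Z[0]=8
i=1: outside box; Z[1]=0
i=2: outside box; Z[2]=2 extend→box=[2,4)
i=3: min(r-i=1, Z[1]=0)=0; Z[3]=0
i=4: outside box; Z[4]=0
i=5: outside box; Z[5]=2 extend→box=[5,7)
i=6: min(r-i=1, Z[1]=0)=0; Z[6]=0
i=7: outside box; Z[7]=0

[8, 0, 2, 0, 0, 2, 0, 0]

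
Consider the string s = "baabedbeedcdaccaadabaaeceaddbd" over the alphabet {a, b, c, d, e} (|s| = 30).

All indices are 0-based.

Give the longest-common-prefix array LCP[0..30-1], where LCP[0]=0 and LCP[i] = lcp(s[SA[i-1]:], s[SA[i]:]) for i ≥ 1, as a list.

[0, 2, 2, 1, 2, 1, 1, 2, 1, 0, 3, 1, 1, 2, 0, 1, 1, 1, 0, 1, 2, 1, 2, 1, 1, 0, 1, 1, 2, 1]

rank→(start, suffix):
  0 → (1, 'aabedbeedcdaccaadabaaeceaddbd')
  1 → (15, 'aadabaaeceaddbd')
  2 → (20, 'aaeceaddbd')
  3 → (18, 'abaaeceaddbd')
  4 → (2, 'abedbeedcdaccaadabaaeceaddbd')
  5 → (12, 'accaadabaaeceaddbd')
  6 → (16, 'adabaaeceaddbd')
  7 → (25, 'addbd')
  8 → (21, 'aeceaddbd')
  9 → (0, 'baabedbeedcdaccaadabaaeceaddbd')
  10 → (19, 'baaeceaddbd')
  11 → (28, 'bd')
  12 → (3, 'bedbeedcdaccaadabaaeceaddbd')
  13 → (6, 'beedcdaccaadabaaeceaddbd')
  14 → (14, 'caadabaaeceaddbd')
  15 → (13, 'ccaadabaaeceaddbd')
  16 → (10, 'cdaccaadabaaeceaddbd')
  17 → (23, 'ceaddbd')
  18 → (29, 'd')
  19 → (17, 'dabaaeceaddbd')
  20 → (11, 'daccaadabaaeceaddbd')
  21 → (27, 'dbd')
  22 → (5, 'dbeedcdaccaadabaaeceaddbd')
  23 → (9, 'dcdaccaadabaaeceaddbd')
  24 → (26, 'ddbd')
  25 → (24, 'eaddbd')
  26 → (22, 'eceaddbd')
  27 → (4, 'edbeedcdaccaadabaaeceaddbd')
  28 → (8, 'edcdaccaadabaaeceaddbd')
  29 → (7, 'eedcdaccaadabaaeceaddbd')

SA = [1, 15, 20, 18, 2, 12, 16, 25, 21, 0, 19, 28, 3, 6, 14, 13, 10, 23, 29, 17, 11, 27, 5, 9, 26, 24, 22, 4, 8, 7]
i: (SA[i-1],SA[i]) lcp shared
  1: (1,15) 2 'aa'
  2: (15,20) 2 'aa'
  3: (20,18) 1 'a'
  4: (18,2) 2 'ab'
  5: (2,12) 1 'a'
  6: (12,16) 1 'a'
  7: (16,25) 2 'ad'
  8: (25,21) 1 'a'
  9: (21,0) 0 ''
  10: (0,19) 3 'baa'
  11: (19,28) 1 'b'
  12: (28,3) 1 'b'
  13: (3,6) 2 'be'
  14: (6,14) 0 ''
  15: (14,13) 1 'c'
  16: (13,10) 1 'c'
  17: (10,23) 1 'c'
  18: (23,29) 0 ''
  19: (29,17) 1 'd'
  20: (17,11) 2 'da'
  21: (11,27) 1 'd'
  22: (27,5) 2 'db'
  23: (5,9) 1 'd'
  24: (9,26) 1 'd'
  25: (26,24) 0 ''
  26: (24,22) 1 'e'
  27: (22,4) 1 'e'
  28: (4,8) 2 'ed'
  29: (8,7) 1 'e'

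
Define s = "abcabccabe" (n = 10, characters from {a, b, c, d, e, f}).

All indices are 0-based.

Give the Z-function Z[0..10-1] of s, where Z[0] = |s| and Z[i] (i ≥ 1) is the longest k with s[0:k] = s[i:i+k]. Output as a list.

[10, 0, 0, 3, 0, 0, 0, 2, 0, 0]

Z[0]=10
i=1: outside box; Z[1]=0
i=2: outside box; Z[2]=0
i=3: outside box; Z[3]=3 extend→box=[3,6)
i=4: min(r-i=2, Z[1]=0)=0; Z[4]=0
i=5: min(r-i=1, Z[2]=0)=0; Z[5]=0
i=6: outside box; Z[6]=0
i=7: outside box; Z[7]=2 extend→box=[7,9)
i=8: min(r-i=1, Z[1]=0)=0; Z[8]=0
i=9: outside box; Z[9]=0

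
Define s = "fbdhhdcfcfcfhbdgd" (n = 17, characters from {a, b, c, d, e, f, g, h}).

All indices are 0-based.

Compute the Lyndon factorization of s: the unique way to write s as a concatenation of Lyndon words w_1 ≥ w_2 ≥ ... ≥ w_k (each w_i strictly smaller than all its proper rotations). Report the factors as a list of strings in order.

emit factor 1: 'f' (i=0, period=1)
emit factor 2: 'bdhhdcfcfcfh' (i=1, period=12)
emit factor 3: 'bdgd' (i=13, period=4)

["f", "bdhhdcfcfcfh", "bdgd"]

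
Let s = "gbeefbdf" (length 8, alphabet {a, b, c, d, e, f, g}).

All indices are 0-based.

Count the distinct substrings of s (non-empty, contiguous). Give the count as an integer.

33

sorted suffixes:
  #0 SA[0]=5  'bdf'
  #1 SA[1]=1  'beefbdf'
  #2 SA[2]=6  'df'
  #3 SA[3]=2  'eefbdf'
  #4 SA[4]=3  'efbdf'
  #5 SA[5]=7  'f'
  #6 SA[6]=4  'fbdf'
  #7 SA[7]=0  'gbeefbdf'

SA = [5, 1, 6, 2, 3, 7, 4, 0]
i: (SA[i-1],SA[i]) lcp shared
  1: (5,1) 1 'b'
  2: (1,6) 0 ''
  3: (6,2) 0 ''
  4: (2,3) 1 'e'
  5: (3,7) 0 ''
  6: (7,4) 1 'f'
  7: (4,0) 0 ''

n(n+1)/2 = 8·9/2 = 36
Σ LCP = 0 + 1 + 0 + 0 + 1 + 0 + 1 + 0 = 3
distinct = 36 − 3 = 33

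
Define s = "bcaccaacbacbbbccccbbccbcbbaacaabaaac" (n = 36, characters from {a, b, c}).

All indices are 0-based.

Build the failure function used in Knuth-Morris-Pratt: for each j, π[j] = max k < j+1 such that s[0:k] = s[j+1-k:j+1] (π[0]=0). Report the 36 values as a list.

[0, 0, 0, 0, 0, 0, 0, 0, 1, 0, 0, 1, 1, 1, 2, 0, 0, 0, 1, 1, 2, 0, 1, 2, 1, 1, 0, 0, 0, 0, 0, 1, 0, 0, 0, 0]

π[0] = 0
j=1 s[j]='c': π[1]=0 (border '')
j=2 s[j]='a': π[2]=0 (border '')
j=3 s[j]='c': π[3]=0 (border '')
j=4 s[j]='c': π[4]=0 (border '')
j=5 s[j]='a': π[5]=0 (border '')
j=6 s[j]='a': π[6]=0 (border '')
j=7 s[j]='c': π[7]=0 (border '')
j=8 s[j]='b': π[8]=1 (border 'b')
j=9 s[j]='a': k: 1→0; π[9]=0 (border '')
j=10 s[j]='c': π[10]=0 (border '')
j=11 s[j]='b': π[11]=1 (border 'b')
j=12 s[j]='b': k: 1→0; π[12]=1 (border 'b')
j=13 s[j]='b': k: 1→0; π[13]=1 (border 'b')
j=14 s[j]='c': π[14]=2 (border 'bc')
j=15 s[j]='c': k: 2→0; π[15]=0 (border '')
j=16 s[j]='c': π[16]=0 (border '')
j=17 s[j]='c': π[17]=0 (border '')
j=18 s[j]='b': π[18]=1 (border 'b')
j=19 s[j]='b': k: 1→0; π[19]=1 (border 'b')
j=20 s[j]='c': π[20]=2 (border 'bc')
j=21 s[j]='c': k: 2→0; π[21]=0 (border '')
j=22 s[j]='b': π[22]=1 (border 'b')
j=23 s[j]='c': π[23]=2 (border 'bc')
j=24 s[j]='b': k: 2→0; π[24]=1 (border 'b')
j=25 s[j]='b': k: 1→0; π[25]=1 (border 'b')
j=26 s[j]='a': k: 1→0; π[26]=0 (border '')
j=27 s[j]='a': π[27]=0 (border '')
j=28 s[j]='c': π[28]=0 (border '')
j=29 s[j]='a': π[29]=0 (border '')
j=30 s[j]='a': π[30]=0 (border '')
j=31 s[j]='b': π[31]=1 (border 'b')
j=32 s[j]='a': k: 1→0; π[32]=0 (border '')
j=33 s[j]='a': π[33]=0 (border '')
j=34 s[j]='a': π[34]=0 (border '')
j=35 s[j]='c': π[35]=0 (border '')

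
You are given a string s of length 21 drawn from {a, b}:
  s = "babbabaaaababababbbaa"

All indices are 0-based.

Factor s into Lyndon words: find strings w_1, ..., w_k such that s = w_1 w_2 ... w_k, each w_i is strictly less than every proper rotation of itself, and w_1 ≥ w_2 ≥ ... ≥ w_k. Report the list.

["b", "abb", "ab", "aaaababababbb", "a", "a"]

emit factor 1: 'b' (i=0, period=1)
emit factor 2: 'abb' (i=1, period=3)
emit factor 3: 'ab' (i=4, period=2)
emit factor 4: 'aaaababababbb' (i=6, period=13)
emit factor 5: 'a' (i=19, period=1)
emit factor 6: 'a' (i=20, period=1)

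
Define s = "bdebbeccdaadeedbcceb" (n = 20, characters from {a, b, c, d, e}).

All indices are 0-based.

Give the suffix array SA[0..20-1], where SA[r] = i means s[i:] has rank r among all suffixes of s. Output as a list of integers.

[9, 10, 19, 3, 15, 0, 4, 6, 16, 7, 17, 8, 14, 1, 11, 18, 2, 5, 13, 12]

rank→(start, suffix):
  0 → (9, 'aadeedbcceb')
  1 → (10, 'adeedbcceb')
  2 → (19, 'b')
  3 → (3, 'bbeccdaadeedbcceb')
  4 → (15, 'bcceb')
  5 → (0, 'bdebbeccdaadeedbcceb')
  6 → (4, 'beccdaadeedbcceb')
  7 → (6, 'ccdaadeedbcceb')
  8 → (16, 'cceb')
  9 → (7, 'cdaadeedbcceb')
  10 → (17, 'ceb')
  11 → (8, 'daadeedbcceb')
  12 → (14, 'dbcceb')
  13 → (1, 'debbeccdaadeedbcceb')
  14 → (11, 'deedbcceb')
  15 → (18, 'eb')
  16 → (2, 'ebbeccdaadeedbcceb')
  17 → (5, 'eccdaadeedbcceb')
  18 → (13, 'edbcceb')
  19 → (12, 'eedbcceb')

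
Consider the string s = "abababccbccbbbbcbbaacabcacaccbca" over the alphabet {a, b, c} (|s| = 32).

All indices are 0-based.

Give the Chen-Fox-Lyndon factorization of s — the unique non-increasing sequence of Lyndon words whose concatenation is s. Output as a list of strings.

["abababccbccbbbbcbb", "aacabcacaccbc", "a"]

emit factor 1: 'abababccbccbbbbcbb' (i=0, period=18)
emit factor 2: 'aacabcacaccbc' (i=18, period=13)
emit factor 3: 'a' (i=31, period=1)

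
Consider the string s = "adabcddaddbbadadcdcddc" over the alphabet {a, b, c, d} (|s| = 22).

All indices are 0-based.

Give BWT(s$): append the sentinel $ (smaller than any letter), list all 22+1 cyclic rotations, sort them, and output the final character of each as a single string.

rank  rotation                 last
    0  $adabcddaddbbadadcdcddc  c
    1  abcddaddbbadadcdcddc$ad  d
    2  adabcddaddbbadadcdcddc$  $
    3  adadcdcddc$adabcddaddbb  b
    4  adcdcddc$adabcddaddbbad  d
    5  addbbadadcdcddc$adabcdd  d
    6  badadcdcddc$adabcddaddb  b
    7  bbadadcdcddc$adabcddadd  d
    8  bcddaddbbadadcdcddc$ada  a
    9  c$adabcddaddbbadadcdcdd  d
   10  cdcddc$adabcddaddbbadad  d
   11  cddaddbbadadcdcddc$adab  b
   12  cddc$adabcddaddbbadadcd  d
   13  dabcddaddbbadadcdcddc$a  a
   14  dadcdcddc$adabcddaddbba  a
   15  daddbbadadcdcddc$adabcd  d
   16  dbbadadcdcddc$adabcddad  d
   17  dc$adabcddaddbbadadcdcd  d
   18  dcdcddc$adabcddaddbbada  a
   19  dcddc$adabcddaddbbadadc  c
   20  ddaddbbadadcdcddc$adabc  c
   21  ddbbadadcdcddc$adabcdda  a
   22  ddc$adabcddaddbbadadcdc  c

cd$bddbdaddbdaadddaccac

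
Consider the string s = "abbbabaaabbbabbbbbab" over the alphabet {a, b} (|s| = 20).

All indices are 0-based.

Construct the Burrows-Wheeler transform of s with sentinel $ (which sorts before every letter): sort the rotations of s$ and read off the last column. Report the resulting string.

rank  rotation               last
    0  $abbbabaaabbbabbbbbab  b
    1  aaabbbabbbbbab$abbbab  b
    2  aabbbabbbbbab$abbbaba  a
    3  ab$abbbabaaabbbabbbbb  b
    4  abaaabbbabbbbbab$abbb  b
    5  abbbabaaabbbabbbbbab$  $
    6  abbbabbbbbab$abbbabaa  a
    7  abbbbbab$abbbabaaabbb  b
    8  b$abbbabaaabbbabbbbba  a
    9  baaabbbabbbbbab$abbba  a
   10  bab$abbbabaaabbbabbbb  b
   11  babaaabbbabbbbbab$abb  b
   12  babbbbbab$abbbabaaabb  b
   13  bbab$abbbabaaabbbabbb  b
   14  bbabaaabbbabbbbbab$ab  b
   15  bbabbbbbab$abbbabaaab  b
   16  bbbab$abbbabaaabbbabb  b
   17  bbbabaaabbbabbbbbab$a  a
   18  bbbabbbbbab$abbbabaaa  a
   19  bbbbab$abbbabaaabbbab  b
   20  bbbbbab$abbbabaaabbba  a

bbabb$abaabbbbbbbaaba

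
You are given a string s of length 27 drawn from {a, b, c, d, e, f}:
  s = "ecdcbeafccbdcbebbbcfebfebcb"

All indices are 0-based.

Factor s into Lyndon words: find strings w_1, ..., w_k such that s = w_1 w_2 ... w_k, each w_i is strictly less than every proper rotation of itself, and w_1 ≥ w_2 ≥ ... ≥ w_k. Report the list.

emit factor 1: 'e' (i=0, period=1)
emit factor 2: 'cd' (i=1, period=2)
emit factor 3: 'c' (i=3, period=1)
emit factor 4: 'be' (i=4, period=2)
emit factor 5: 'afccbdcbebbbcfebfebcb' (i=6, period=21)

["e", "cd", "c", "be", "afccbdcbebbbcfebfebcb"]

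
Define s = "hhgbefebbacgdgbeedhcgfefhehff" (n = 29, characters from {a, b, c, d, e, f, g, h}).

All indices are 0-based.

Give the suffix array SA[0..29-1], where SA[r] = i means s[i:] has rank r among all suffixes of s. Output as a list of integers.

[9, 8, 7, 14, 3, 10, 19, 12, 17, 6, 16, 15, 4, 22, 25, 28, 5, 21, 27, 23, 13, 2, 11, 20, 18, 24, 26, 1, 0]

rank→(start, suffix):
  0 → (9, 'acgdgbeedhcgfefhehff')
  1 → (8, 'bacgdgbeedhcgfefhehff')
  2 → (7, 'bbacgdgbeedhcgfefhehff')
  3 → (14, 'beedhcgfefhehff')
  4 → (3, 'befebbacgdgbeedhcgfefhehff')
  5 → (10, 'cgdgbeedhcgfefhehff')
  6 → (19, 'cgfefhehff')
  7 → (12, 'dgbeedhcgfefhehff')
  8 → (17, 'dhcgfefhehff')
  9 → (6, 'ebbacgdgbeedhcgfefhehff')
  10 → (16, 'edhcgfefhehff')
  11 → (15, 'eedhcgfefhehff')
  12 → (4, 'efebbacgdgbeedhcgfefhehff')
  13 → (22, 'efhehff')
  14 → (25, 'ehff')
  15 → (28, 'f')
  16 → (5, 'febbacgdgbeedhcgfefhehff')
  17 → (21, 'fefhehff')
  18 → (27, 'ff')
  19 → (23, 'fhehff')
  20 → (13, 'gbeedhcgfefhehff')
  21 → (2, 'gbefebbacgdgbeedhcgfefhehff')
  22 → (11, 'gdgbeedhcgfefhehff')
  23 → (20, 'gfefhehff')
  24 → (18, 'hcgfefhehff')
  25 → (24, 'hehff')
  26 → (26, 'hff')
  27 → (1, 'hgbefebbacgdgbeedhcgfefhehff')
  28 → (0, 'hhgbefebbacgdgbeedhcgfefhehff')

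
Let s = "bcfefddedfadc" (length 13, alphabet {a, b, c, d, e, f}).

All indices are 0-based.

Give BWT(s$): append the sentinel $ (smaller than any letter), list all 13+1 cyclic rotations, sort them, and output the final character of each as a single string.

cf$dbafdedfdec

rank  rotation        last
    0  $bcfefddedfadc  c
    1  adc$bcfefddedf  f
    2  bcfefddedfadc$  $
    3  c$bcfefddedfad  d
    4  cfefddedfadc$b  b
    5  dc$bcfefddedfa  a
    6  ddedfadc$bcfef  f
    7  dedfadc$bcfefd  d
    8  dfadc$bcfefdde  e
    9  edfadc$bcfefdd  d
   10  efddedfadc$bcf  f
   11  fadc$bcfefdded  d
   12  fddedfadc$bcfe  e
   13  fefddedfadc$bc  c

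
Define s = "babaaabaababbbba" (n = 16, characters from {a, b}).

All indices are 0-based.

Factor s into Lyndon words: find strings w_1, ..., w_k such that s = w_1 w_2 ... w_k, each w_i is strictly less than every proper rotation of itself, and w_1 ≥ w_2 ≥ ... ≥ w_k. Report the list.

emit factor 1: 'b' (i=0, period=1)
emit factor 2: 'ab' (i=1, period=2)
emit factor 3: 'aaabaababbbb' (i=3, period=12)
emit factor 4: 'a' (i=15, period=1)

["b", "ab", "aaabaababbbb", "a"]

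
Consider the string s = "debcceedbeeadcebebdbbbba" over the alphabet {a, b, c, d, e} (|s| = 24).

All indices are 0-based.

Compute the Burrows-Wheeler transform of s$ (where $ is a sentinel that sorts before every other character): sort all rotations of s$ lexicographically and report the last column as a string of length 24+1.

rank  rotation                   last
    0  $debcceedbeeadcebebdbbbba  a
    1  a$debcceedbeeadcebebdbbbb  b
    2  adcebebdbbbba$debcceedbee  e
    3  ba$debcceedbeeadcebebdbbb  b
    4  bba$debcceedbeeadcebebdbb  b
    5  bbba$debcceedbeeadcebebdb  b
    6  bbbba$debcceedbeeadcebebd  d
    7  bcceedbeeadcebebdbbbba$de  e
    8  bdbbbba$debcceedbeeadcebe  e
    9  bebdbbbba$debcceedbeeadce  e
   10  beeadcebebdbbbba$debcceed  d
   11  cceedbeeadcebebdbbbba$deb  b
   12  cebebdbbbba$debcceedbeead  d
   13  ceedbeeadcebebdbbbba$debc  c
   14  dbbbba$debcceedbeeadcebeb  b
   15  dbeeadcebebdbbbba$debccee  e
   16  dcebebdbbbba$debcceedbeea  a
   17  debcceedbeeadcebebdbbbba$  $
   18  eadcebebdbbbba$debcceedbe  e
   19  ebcceedbeeadcebebdbbbba$d  d
   20  ebdbbbba$debcceedbeeadceb  b
   21  ebebdbbbba$debcceedbeeadc  c
   22  edbeeadcebebdbbbba$debcce  e
   23  eeadcebebdbbbba$debcceedb  b
   24  eedbeeadcebebdbbbba$debcc  c

abebbbdeeedbdcbea$edbcebc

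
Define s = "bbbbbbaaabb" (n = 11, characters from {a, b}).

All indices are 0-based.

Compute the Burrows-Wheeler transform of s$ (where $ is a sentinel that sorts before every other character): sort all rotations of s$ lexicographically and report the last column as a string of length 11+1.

rank  rotation      last
    0  $bbbbbbaaabb  b
    1  aaabb$bbbbbb  b
    2  aabb$bbbbbba  a
    3  abb$bbbbbbaa  a
    4  b$bbbbbbaaab  b
    5  baaabb$bbbbb  b
    6  bb$bbbbbbaaa  a
    7  bbaaabb$bbbb  b
    8  bbbaaabb$bbb  b
    9  bbbbaaabb$bb  b
   10  bbbbbaaabb$b  b
   11  bbbbbbaaabb$  $

bbaabbabbbb$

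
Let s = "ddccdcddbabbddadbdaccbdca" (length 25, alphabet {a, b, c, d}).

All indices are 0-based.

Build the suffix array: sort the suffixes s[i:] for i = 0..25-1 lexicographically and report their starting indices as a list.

sorted suffixes:
  #0 SA[0]=24  'a'
  #1 SA[1]=9  'abbddadbdaccbdca'
  #2 SA[2]=18  'accbdca'
  #3 SA[3]=14  'adbdaccbdca'
  #4 SA[4]=8  'babbddadbdaccbdca'
  #5 SA[5]=10  'bbddadbdaccbdca'
  #6 SA[6]=16  'bdaccbdca'
  #7 SA[7]=21  'bdca'
  #8 SA[8]=11  'bddadbdaccbdca'
  #9 SA[9]=23  'ca'
  #10 SA[10]=20  'cbdca'
  #11 SA[11]=19  'ccbdca'
  #12 SA[12]=2  'ccdcddbabbddadbdaccbdca'
  #13 SA[13]=3  'cdcddbabbddadbdaccbdca'
  #14 SA[14]=5  'cddbabbddadbdaccbdca'
  #15 SA[15]=17  'daccbdca'
  #16 SA[16]=13  'dadbdaccbdca'
  #17 SA[17]=7  'dbabbddadbdaccbdca'
  #18 SA[18]=15  'dbdaccbdca'
  #19 SA[19]=22  'dca'
  #20 SA[20]=1  'dccdcddbabbddadbdaccbdca'
  #21 SA[21]=4  'dcddbabbddadbdaccbdca'
  #22 SA[22]=12  'ddadbdaccbdca'
  #23 SA[23]=6  'ddbabbddadbdaccbdca'
  #24 SA[24]=0  'ddccdcddbabbddadbdaccbdca'

[24, 9, 18, 14, 8, 10, 16, 21, 11, 23, 20, 19, 2, 3, 5, 17, 13, 7, 15, 22, 1, 4, 12, 6, 0]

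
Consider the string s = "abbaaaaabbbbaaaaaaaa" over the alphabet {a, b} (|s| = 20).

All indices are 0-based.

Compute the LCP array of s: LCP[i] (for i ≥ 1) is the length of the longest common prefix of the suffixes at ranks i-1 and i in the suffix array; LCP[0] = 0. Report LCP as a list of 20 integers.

rank | idx | suffix
   0 |  19 | a
   1 |  18 | aa
   2 |  17 | aaa
   3 |  16 | aaaa
   4 |  15 | aaaaa
   5 |  14 | aaaaaa
   6 |  13 | aaaaaaa
   7 |  12 | aaaaaaaa
   8 |   3 | aaaaabbbbaaaaaaaa
   9 |   4 | aaaabbbbaaaaaaaa
  10 |   5 | aaabbbbaaaaaaaa
  11 |   6 | aabbbbaaaaaaaa
  12 |   0 | abbaaaaabbbbaaaaaaaa
  13 |   7 | abbbbaaaaaaaa
  14 |  11 | baaaaaaaa
  15 |   2 | baaaaabbbbaaaaaaaa
  16 |  10 | bbaaaaaaaa
  17 |   1 | bbaaaaabbbbaaaaaaaa
  18 |   9 | bbbaaaaaaaa
  19 |   8 | bbbbaaaaaaaa

SA = [19, 18, 17, 16, 15, 14, 13, 12, 3, 4, 5, 6, 0, 7, 11, 2, 10, 1, 9, 8]
i: (SA[i-1],SA[i]) lcp shared
  1: (19,18) 1 'a'
  2: (18,17) 2 'aa'
  3: (17,16) 3 'aaa'
  4: (16,15) 4 'aaaa'
  5: (15,14) 5 'aaaaa'
  6: (14,13) 6 'aaaaaa'
  7: (13,12) 7 'aaaaaaa'
  8: (12,3) 5 'aaaaa'
  9: (3,4) 4 'aaaa'
  10: (4,5) 3 'aaa'
  11: (5,6) 2 'aa'
  12: (6,0) 1 'a'
  13: (0,7) 3 'abb'
  14: (7,11) 0 ''
  15: (11,2) 6 'baaaaa'
  16: (2,10) 1 'b'
  17: (10,1) 7 'bbaaaaa'
  18: (1,9) 2 'bb'
  19: (9,8) 3 'bbb'

[0, 1, 2, 3, 4, 5, 6, 7, 5, 4, 3, 2, 1, 3, 0, 6, 1, 7, 2, 3]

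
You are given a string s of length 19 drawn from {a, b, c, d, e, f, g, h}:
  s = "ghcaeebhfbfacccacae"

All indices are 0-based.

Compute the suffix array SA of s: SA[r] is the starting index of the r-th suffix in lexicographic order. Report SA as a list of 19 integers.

[15, 11, 17, 3, 9, 6, 14, 16, 2, 13, 12, 18, 5, 4, 10, 8, 0, 1, 7]

rank→(start, suffix):
  0 → (15, 'acae')
  1 → (11, 'acccacae')
  2 → (17, 'ae')
  3 → (3, 'aeebhfbfacccacae')
  4 → (9, 'bfacccacae')
  5 → (6, 'bhfbfacccacae')
  6 → (14, 'cacae')
  7 → (16, 'cae')
  8 → (2, 'caeebhfbfacccacae')
  9 → (13, 'ccacae')
  10 → (12, 'cccacae')
  11 → (18, 'e')
  12 → (5, 'ebhfbfacccacae')
  13 → (4, 'eebhfbfacccacae')
  14 → (10, 'facccacae')
  15 → (8, 'fbfacccacae')
  16 → (0, 'ghcaeebhfbfacccacae')
  17 → (1, 'hcaeebhfbfacccacae')
  18 → (7, 'hfbfacccacae')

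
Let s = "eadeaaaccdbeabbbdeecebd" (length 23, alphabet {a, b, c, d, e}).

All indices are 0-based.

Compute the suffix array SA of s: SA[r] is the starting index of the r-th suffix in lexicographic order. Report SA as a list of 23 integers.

sorted suffixes:
  #0 SA[0]=4  'aaaccdbeabbbdeecebd'
  #1 SA[1]=5  'aaccdbeabbbdeecebd'
  #2 SA[2]=12  'abbbdeecebd'
  #3 SA[3]=6  'accdbeabbbdeecebd'
  #4 SA[4]=1  'adeaaaccdbeabbbdeecebd'
  #5 SA[5]=13  'bbbdeecebd'
  #6 SA[6]=14  'bbdeecebd'
  #7 SA[7]=21  'bd'
  #8 SA[8]=15  'bdeecebd'
  #9 SA[9]=10  'beabbbdeecebd'
  #10 SA[10]=7  'ccdbeabbbdeecebd'
  #11 SA[11]=8  'cdbeabbbdeecebd'
  #12 SA[12]=19  'cebd'
  #13 SA[13]=22  'd'
  #14 SA[14]=9  'dbeabbbdeecebd'
  #15 SA[15]=2  'deaaaccdbeabbbdeecebd'
  #16 SA[16]=16  'deecebd'
  #17 SA[17]=3  'eaaaccdbeabbbdeecebd'
  #18 SA[18]=11  'eabbbdeecebd'
  #19 SA[19]=0  'eadeaaaccdbeabbbdeecebd'
  #20 SA[20]=20  'ebd'
  #21 SA[21]=18  'ecebd'
  #22 SA[22]=17  'eecebd'

[4, 5, 12, 6, 1, 13, 14, 21, 15, 10, 7, 8, 19, 22, 9, 2, 16, 3, 11, 0, 20, 18, 17]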